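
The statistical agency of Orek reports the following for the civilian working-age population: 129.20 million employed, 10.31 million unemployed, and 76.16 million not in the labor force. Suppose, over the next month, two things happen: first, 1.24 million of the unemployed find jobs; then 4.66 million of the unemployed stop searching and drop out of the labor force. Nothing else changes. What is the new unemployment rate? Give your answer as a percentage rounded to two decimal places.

Initially, labor force = 129.20 + 10.31 = 139.51 million, so u = 10.31/139.51 = 7.39%.
After the first change, unemployed falls and employed rises by 1.24; labor force unchanged → E = 130.44, U = 9.07, labor force = 139.51 million.
After the second change, unemployed and labor force both fall by 4.66 → E = 130.44, U = 4.41, labor force = 134.85 million.
New unemployment rate = 4.41 / 134.85 = 3.27%.

New unemployment rate ≈ 3.27%.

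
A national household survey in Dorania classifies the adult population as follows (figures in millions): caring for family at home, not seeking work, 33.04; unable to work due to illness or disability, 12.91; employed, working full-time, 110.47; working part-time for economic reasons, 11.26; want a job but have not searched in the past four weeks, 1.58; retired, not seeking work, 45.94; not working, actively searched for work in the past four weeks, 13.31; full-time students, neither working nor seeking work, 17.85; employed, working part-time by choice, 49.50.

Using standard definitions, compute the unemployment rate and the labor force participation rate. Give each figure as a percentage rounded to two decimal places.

Unemployment rate ≈ 7.21%; labor force participation rate ≈ 62.37%.

Employed = 110.47 + 11.26 + 49.50 = 171.23 million (anyone who worked, including part-time for economic reasons, counts as employed).
Unemployed = 13.31 million.
Labor force = 171.23 + 13.31 = 184.54 million.
Not in labor force = 33.04 + 12.91 + 1.58 + 45.94 + 17.85 = 111.32 million (those not working and not actively searching are outside the labor force — including those who want a job but have given up searching).
Civilian working-age population = 184.54 + 111.32 = 295.86 million.
Unemployment rate = 13.31 / 184.54 = 7.21%.
Labor force participation rate = 184.54 / 295.86 = 62.37%.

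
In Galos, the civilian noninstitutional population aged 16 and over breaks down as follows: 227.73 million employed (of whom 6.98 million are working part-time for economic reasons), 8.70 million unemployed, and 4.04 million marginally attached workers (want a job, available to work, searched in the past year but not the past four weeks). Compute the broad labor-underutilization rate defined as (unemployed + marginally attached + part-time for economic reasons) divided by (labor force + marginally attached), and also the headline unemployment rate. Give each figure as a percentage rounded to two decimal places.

Labor force = 227.73 + 8.70 = 236.43 million.
Numerator = 8.70 + 4.04 + 6.98 = 19.72 million.
Denominator = 236.43 + 4.04 = 240.47 million.
Broad rate = 19.72 / 240.47 = 8.20%.
Headline unemployment rate = 8.70 / 236.43 = 3.68%.

Broad underutilization rate ≈ 8.20%; headline unemployment rate ≈ 3.68%.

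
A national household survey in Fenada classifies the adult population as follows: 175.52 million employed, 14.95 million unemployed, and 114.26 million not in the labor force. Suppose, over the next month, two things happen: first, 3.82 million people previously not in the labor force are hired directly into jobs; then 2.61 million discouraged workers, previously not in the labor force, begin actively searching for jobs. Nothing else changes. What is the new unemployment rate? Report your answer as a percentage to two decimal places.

New unemployment rate ≈ 8.92%.

Initially, labor force = 175.52 + 14.95 = 190.47 million, so u = 14.95/190.47 = 7.85%.
After the first change, employed and labor force both rise by 3.82; unemployed unchanged → E = 179.34, U = 14.95, labor force = 194.29 million.
After the second change, unemployed and labor force both rise by 2.61 → E = 179.34, U = 17.56, labor force = 196.90 million.
New unemployment rate = 17.56 / 196.90 = 8.92%.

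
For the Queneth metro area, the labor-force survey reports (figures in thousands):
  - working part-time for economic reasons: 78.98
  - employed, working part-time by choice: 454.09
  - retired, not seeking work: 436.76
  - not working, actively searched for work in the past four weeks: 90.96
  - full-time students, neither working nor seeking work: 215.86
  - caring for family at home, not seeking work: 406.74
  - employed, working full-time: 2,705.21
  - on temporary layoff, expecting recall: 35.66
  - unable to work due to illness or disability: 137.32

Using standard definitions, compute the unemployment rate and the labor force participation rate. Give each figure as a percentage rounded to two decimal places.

Unemployment rate ≈ 3.76%; labor force participation rate ≈ 73.77%.

Employed = 78.98 + 454.09 + 2,705.21 = 3,238.28 thousand (anyone who worked, including part-time for economic reasons, counts as employed).
Unemployed = 90.96 + 35.66 = 126.62 thousand (jobless and actively searching, or on temporary layoff).
Labor force = 3,238.28 + 126.62 = 3,364.90 thousand.
Not in labor force = 436.76 + 215.86 + 406.74 + 137.32 = 1,196.68 thousand (those not working and not actively searching are outside the labor force).
Civilian working-age population = 3,364.90 + 1,196.68 = 4,561.58 thousand.
Unemployment rate = 126.62 / 3,364.90 = 3.76%.
Labor force participation rate = 3,364.90 / 4,561.58 = 73.77%.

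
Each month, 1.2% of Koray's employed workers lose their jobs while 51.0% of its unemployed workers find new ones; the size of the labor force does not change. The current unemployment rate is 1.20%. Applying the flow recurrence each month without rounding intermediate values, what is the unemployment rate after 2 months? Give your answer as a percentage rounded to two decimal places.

Unemployment rate after two months ≈ 2.05%.

With a fixed labor force, u_{t+1} = u_t + s·(1−u_t) − f·u_t = u_t·(1−s−f) + s.
Here 1−s−f = 0.478 and s = 0.012.
u_1 = 0.012000 × 0.478 + 0.012 = 0.017736.
u_2 = 0.017736 × 0.478 + 0.012 = 0.020478.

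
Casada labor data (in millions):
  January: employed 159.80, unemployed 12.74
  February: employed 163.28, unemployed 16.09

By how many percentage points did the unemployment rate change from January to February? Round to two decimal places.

The unemployment rate changed by +1.59 percentage points.

January: labor force = 159.80 + 12.74 = 172.54; u = 12.74/172.54 = 7.38%.
February: labor force = 163.28 + 16.09 = 179.37; u = 16.09/179.37 = 8.97%.
Change = 8.97% − 7.38% = +1.59 pp.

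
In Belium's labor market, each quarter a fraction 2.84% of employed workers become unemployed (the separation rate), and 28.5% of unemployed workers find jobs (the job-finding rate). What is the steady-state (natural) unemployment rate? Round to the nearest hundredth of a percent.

At steady state the flows balance: s·E = f·U, so U/(E+U) = s/(s+f).
u* = 2.84 / (2.84 + 28.5) = 2.84 / 31.34 = 9.06%.

Steady-state unemployment rate ≈ 9.06%.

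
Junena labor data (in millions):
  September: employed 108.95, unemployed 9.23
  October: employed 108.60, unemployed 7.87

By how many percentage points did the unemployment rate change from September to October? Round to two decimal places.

September: labor force = 108.95 + 9.23 = 118.18; u = 9.23/118.18 = 7.81%.
October: labor force = 108.60 + 7.87 = 116.47; u = 7.87/116.47 = 6.76%.
Change = 6.76% − 7.81% = −1.05 pp.

The unemployment rate changed by −1.05 percentage points.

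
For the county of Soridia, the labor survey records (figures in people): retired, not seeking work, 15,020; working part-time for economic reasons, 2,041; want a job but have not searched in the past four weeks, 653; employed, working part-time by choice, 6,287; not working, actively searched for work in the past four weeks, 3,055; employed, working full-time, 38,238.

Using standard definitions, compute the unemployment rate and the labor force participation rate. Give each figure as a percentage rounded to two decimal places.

Employed = 2,041 + 6,287 + 38,238 = 46,566 (anyone who worked, including part-time for economic reasons, counts as employed).
Unemployed = 3,055.
Labor force = 46,566 + 3,055 = 49,621.
Not in labor force = 15,020 + 653 = 15,673 (those not working and not actively searching are outside the labor force — including those who want a job but have given up searching).
Civilian working-age population = 49,621 + 15,673 = 65,294.
Unemployment rate = 3,055 / 49,621 = 6.16%.
Labor force participation rate = 49,621 / 65,294 = 76.00%.

Unemployment rate ≈ 6.16%; labor force participation rate ≈ 76.00%.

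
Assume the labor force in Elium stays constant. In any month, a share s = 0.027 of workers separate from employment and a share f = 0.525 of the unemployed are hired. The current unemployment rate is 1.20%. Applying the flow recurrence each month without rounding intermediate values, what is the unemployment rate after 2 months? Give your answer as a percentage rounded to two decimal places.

With a fixed labor force, u_{t+1} = u_t + s·(1−u_t) − f·u_t = u_t·(1−s−f) + s.
Here 1−s−f = 0.448 and s = 0.027.
u_1 = 0.012000 × 0.448 + 0.027 = 0.032376.
u_2 = 0.032376 × 0.448 + 0.027 = 0.041504.

Unemployment rate after two months ≈ 4.15%.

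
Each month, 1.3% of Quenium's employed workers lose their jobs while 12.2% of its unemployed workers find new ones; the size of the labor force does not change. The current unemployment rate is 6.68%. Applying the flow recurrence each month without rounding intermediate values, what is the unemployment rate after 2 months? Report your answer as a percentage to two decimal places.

With a fixed labor force, u_{t+1} = u_t + s·(1−u_t) − f·u_t = u_t·(1−s−f) + s.
Here 1−s−f = 0.865 and s = 0.013.
u_1 = 0.066800 × 0.865 + 0.013 = 0.070782.
u_2 = 0.070782 × 0.865 + 0.013 = 0.074226.

Unemployment rate after two months ≈ 7.42%.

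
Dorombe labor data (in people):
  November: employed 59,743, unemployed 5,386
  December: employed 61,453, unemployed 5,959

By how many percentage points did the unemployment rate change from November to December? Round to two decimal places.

November: labor force = 59,743 + 5,386 = 65,129; u = 5,386/65,129 = 8.27%.
December: labor force = 61,453 + 5,959 = 67,412; u = 5,959/67,412 = 8.84%.
Change = 8.84% − 8.27% = +0.57 pp.

The unemployment rate changed by +0.57 percentage points.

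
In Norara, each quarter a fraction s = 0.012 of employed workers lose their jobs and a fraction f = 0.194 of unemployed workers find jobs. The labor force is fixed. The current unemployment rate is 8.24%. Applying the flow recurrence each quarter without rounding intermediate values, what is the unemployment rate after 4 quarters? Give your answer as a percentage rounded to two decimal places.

Unemployment rate after four quarters ≈ 6.78%.

With a fixed labor force, u_{t+1} = u_t + s·(1−u_t) − f·u_t = u_t·(1−s−f) + s.
Here 1−s−f = 0.794 and s = 0.012.
u_1 = 0.082400 × 0.794 + 0.012 = 0.077426.
u_2 = 0.077426 × 0.794 + 0.012 = 0.073476.
u_3 = 0.073476 × 0.794 + 0.012 = 0.070340.
u_4 = 0.070340 × 0.794 + 0.012 = 0.067850.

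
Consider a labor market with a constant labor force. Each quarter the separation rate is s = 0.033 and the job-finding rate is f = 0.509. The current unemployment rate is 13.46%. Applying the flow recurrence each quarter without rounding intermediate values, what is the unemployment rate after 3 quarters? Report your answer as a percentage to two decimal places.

Unemployment rate after three quarters ≈ 6.80%.

With a fixed labor force, u_{t+1} = u_t + s·(1−u_t) − f·u_t = u_t·(1−s−f) + s.
Here 1−s−f = 0.458 and s = 0.033.
u_1 = 0.134600 × 0.458 + 0.033 = 0.094647.
u_2 = 0.094647 × 0.458 + 0.033 = 0.076348.
u_3 = 0.076348 × 0.458 + 0.033 = 0.067967.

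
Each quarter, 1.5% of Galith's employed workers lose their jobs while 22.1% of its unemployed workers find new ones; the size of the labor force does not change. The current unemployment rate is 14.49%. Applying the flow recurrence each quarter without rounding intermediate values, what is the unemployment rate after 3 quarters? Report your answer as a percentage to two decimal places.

With a fixed labor force, u_{t+1} = u_t + s·(1−u_t) − f·u_t = u_t·(1−s−f) + s.
Here 1−s−f = 0.764 and s = 0.015.
u_1 = 0.144900 × 0.764 + 0.015 = 0.125704.
u_2 = 0.125704 × 0.764 + 0.015 = 0.111038.
u_3 = 0.111038 × 0.764 + 0.015 = 0.099833.

Unemployment rate after three quarters ≈ 9.98%.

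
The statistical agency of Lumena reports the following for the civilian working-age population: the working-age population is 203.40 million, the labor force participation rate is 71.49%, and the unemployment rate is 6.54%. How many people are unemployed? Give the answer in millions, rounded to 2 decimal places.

About 9.51 million are unemployed.

Labor force = 0.7149 × 203.40 = 145.41 million.
Unemployed = 0.0654 × 145.41 ≈ 9.51 million.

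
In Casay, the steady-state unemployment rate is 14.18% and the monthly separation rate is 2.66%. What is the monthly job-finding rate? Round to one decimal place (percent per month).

From u* = s/(s+f): f = s·(1−u)/u.
f = 2.66 × (1 − 0.1418) / 0.1418 = 2.2828 / 0.1418 ≈ 16.1% per month.

Job-finding rate ≈ 16.1% per month.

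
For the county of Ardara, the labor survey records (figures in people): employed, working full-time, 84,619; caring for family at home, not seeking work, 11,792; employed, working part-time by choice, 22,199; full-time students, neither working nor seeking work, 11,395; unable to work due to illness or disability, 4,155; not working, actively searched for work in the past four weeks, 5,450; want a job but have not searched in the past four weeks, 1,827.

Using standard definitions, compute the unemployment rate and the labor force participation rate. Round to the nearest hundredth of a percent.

Employed = 84,619 + 22,199 = 106,818.
Unemployed = 5,450.
Labor force = 106,818 + 5,450 = 112,268.
Not in labor force = 11,792 + 11,395 + 4,155 + 1,827 = 29,169 (those not working and not actively searching are outside the labor force — including those who want a job but have given up searching).
Civilian working-age population = 112,268 + 29,169 = 141,437.
Unemployment rate = 5,450 / 112,268 = 4.85%.
Labor force participation rate = 112,268 / 141,437 = 79.38%.

Unemployment rate ≈ 4.85%; labor force participation rate ≈ 79.38%.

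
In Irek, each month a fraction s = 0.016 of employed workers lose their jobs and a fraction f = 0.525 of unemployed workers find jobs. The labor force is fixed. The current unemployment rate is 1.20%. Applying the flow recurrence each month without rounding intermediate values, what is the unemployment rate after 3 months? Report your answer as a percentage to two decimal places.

Unemployment rate after three months ≈ 2.79%.

With a fixed labor force, u_{t+1} = u_t + s·(1−u_t) − f·u_t = u_t·(1−s−f) + s.
Here 1−s−f = 0.459 and s = 0.016.
u_1 = 0.012000 × 0.459 + 0.016 = 0.021508.
u_2 = 0.021508 × 0.459 + 0.016 = 0.025872.
u_3 = 0.025872 × 0.459 + 0.016 = 0.027875.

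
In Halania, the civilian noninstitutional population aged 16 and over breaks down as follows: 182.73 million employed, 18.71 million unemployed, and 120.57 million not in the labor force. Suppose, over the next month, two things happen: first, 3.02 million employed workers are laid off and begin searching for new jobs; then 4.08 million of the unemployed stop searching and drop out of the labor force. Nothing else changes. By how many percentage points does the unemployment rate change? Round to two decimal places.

The unemployment rate changes by −0.35 percentage points.

Initially, labor force = 182.73 + 18.71 = 201.44 million, so u = 18.71/201.44 = 9.29%.
After the first change, employed falls and unemployed rises by 3.02; labor force unchanged → E = 179.71, U = 21.73, labor force = 201.44 million.
After the second change, unemployed and labor force both fall by 4.08 → E = 179.71, U = 17.65, labor force = 197.36 million.
New unemployment rate = 17.65 / 197.36 = 8.94%.
Change = 8.94% − 9.29% = −0.35 percentage points.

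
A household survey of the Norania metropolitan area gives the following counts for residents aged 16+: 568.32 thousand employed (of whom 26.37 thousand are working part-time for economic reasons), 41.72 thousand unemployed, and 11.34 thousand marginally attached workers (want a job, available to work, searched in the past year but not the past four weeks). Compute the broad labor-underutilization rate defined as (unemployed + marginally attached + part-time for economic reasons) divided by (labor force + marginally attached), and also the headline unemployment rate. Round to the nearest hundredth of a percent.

Labor force = 568.32 + 41.72 = 610.04 thousand.
Numerator = 41.72 + 11.34 + 26.37 = 79.43 thousand.
Denominator = 610.04 + 11.34 = 621.38 thousand.
Broad rate = 79.43 / 621.38 = 12.78%.
Headline unemployment rate = 41.72 / 610.04 = 6.84%.

Broad underutilization rate ≈ 12.78%; headline unemployment rate ≈ 6.84%.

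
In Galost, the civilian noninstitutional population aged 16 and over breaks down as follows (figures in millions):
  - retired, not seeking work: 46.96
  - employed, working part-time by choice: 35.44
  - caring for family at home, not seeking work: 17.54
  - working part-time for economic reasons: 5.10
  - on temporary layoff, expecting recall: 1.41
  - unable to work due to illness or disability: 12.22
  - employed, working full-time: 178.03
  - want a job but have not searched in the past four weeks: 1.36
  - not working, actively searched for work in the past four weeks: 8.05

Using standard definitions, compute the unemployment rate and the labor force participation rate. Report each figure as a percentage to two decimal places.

Employed = 35.44 + 5.10 + 178.03 = 218.57 million (anyone who worked, including part-time for economic reasons, counts as employed).
Unemployed = 1.41 + 8.05 = 9.46 million (jobless and actively searching, or on temporary layoff).
Labor force = 218.57 + 9.46 = 228.03 million.
Not in labor force = 46.96 + 17.54 + 12.22 + 1.36 = 78.08 million (those not working and not actively searching are outside the labor force — including those who want a job but have given up searching).
Civilian working-age population = 228.03 + 78.08 = 306.11 million.
Unemployment rate = 9.46 / 228.03 = 4.15%.
Labor force participation rate = 228.03 / 306.11 = 74.49%.

Unemployment rate ≈ 4.15%; labor force participation rate ≈ 74.49%.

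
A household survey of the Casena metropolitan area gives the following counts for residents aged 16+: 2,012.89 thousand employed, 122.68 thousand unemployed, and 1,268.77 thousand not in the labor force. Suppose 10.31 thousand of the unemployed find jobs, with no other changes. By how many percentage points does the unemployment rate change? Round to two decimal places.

Initially, labor force = 2,012.89 + 122.68 = 2,135.57 thousand, so u = 122.68/2,135.57 = 5.74%.
After the change, unemployed falls and employed rises by 10.31; labor force unchanged → E = 2,023.20, U = 112.37, labor force = 2,135.57 thousand.
New unemployment rate = 112.37 / 2,135.57 = 5.26%.
Change = 5.26% − 5.74% = −0.48 percentage points.

The unemployment rate changes by −0.48 percentage points.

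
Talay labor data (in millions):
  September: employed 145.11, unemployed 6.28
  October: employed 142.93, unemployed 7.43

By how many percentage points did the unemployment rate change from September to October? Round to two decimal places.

September: labor force = 145.11 + 6.28 = 151.39; u = 6.28/151.39 = 4.15%.
October: labor force = 142.93 + 7.43 = 150.36; u = 7.43/150.36 = 4.94%.
Change = 4.94% − 4.15% = +0.79 pp.

The unemployment rate changed by +0.79 percentage points.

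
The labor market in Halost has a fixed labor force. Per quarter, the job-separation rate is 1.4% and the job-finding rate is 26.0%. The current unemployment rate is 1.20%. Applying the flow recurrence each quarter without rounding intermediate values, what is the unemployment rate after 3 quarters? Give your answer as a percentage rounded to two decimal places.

With a fixed labor force, u_{t+1} = u_t + s·(1−u_t) − f·u_t = u_t·(1−s−f) + s.
Here 1−s−f = 0.726 and s = 0.014.
u_1 = 0.012000 × 0.726 + 0.014 = 0.022712.
u_2 = 0.022712 × 0.726 + 0.014 = 0.030489.
u_3 = 0.030489 × 0.726 + 0.014 = 0.036135.

Unemployment rate after three quarters ≈ 3.61%.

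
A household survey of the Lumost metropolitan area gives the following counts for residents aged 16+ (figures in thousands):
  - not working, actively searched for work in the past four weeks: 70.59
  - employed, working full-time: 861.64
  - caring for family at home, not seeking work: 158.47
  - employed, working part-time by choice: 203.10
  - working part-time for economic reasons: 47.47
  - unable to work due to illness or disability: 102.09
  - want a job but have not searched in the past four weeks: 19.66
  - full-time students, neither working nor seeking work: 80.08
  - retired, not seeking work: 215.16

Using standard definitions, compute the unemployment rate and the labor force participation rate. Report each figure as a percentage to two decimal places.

Unemployment rate ≈ 5.97%; labor force participation rate ≈ 67.27%.

Employed = 861.64 + 203.10 + 47.47 = 1,112.21 thousand (anyone who worked, including part-time for economic reasons, counts as employed).
Unemployed = 70.59 thousand.
Labor force = 1,112.21 + 70.59 = 1,182.80 thousand.
Not in labor force = 158.47 + 102.09 + 19.66 + 80.08 + 215.16 = 575.46 thousand (those not working and not actively searching are outside the labor force — including those who want a job but have given up searching).
Civilian working-age population = 1,182.80 + 575.46 = 1,758.26 thousand.
Unemployment rate = 70.59 / 1,182.80 = 5.97%.
Labor force participation rate = 1,182.80 / 1,758.26 = 67.27%.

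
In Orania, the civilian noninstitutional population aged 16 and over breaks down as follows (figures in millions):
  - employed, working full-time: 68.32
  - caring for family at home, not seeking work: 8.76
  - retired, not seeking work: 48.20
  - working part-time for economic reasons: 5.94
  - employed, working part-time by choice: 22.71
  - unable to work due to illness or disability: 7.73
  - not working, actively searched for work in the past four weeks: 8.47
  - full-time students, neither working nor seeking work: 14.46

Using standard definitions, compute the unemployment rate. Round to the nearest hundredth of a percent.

Unemployment rate ≈ 8.03%.

Employed = 68.32 + 5.94 + 22.71 = 96.97 million (anyone who worked, including part-time for economic reasons, counts as employed).
Unemployed = 8.47 million.
Labor force = 96.97 + 8.47 = 105.44 million.
Unemployment rate = 8.47 / 105.44 = 8.03%.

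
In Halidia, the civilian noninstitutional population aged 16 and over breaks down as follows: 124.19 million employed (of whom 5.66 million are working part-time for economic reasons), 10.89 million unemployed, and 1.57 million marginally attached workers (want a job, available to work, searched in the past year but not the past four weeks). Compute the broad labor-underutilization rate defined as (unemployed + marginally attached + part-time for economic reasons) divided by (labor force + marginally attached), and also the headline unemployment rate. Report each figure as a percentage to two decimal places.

Broad underutilization rate ≈ 13.26%; headline unemployment rate ≈ 8.06%.

Labor force = 124.19 + 10.89 = 135.08 million.
Numerator = 10.89 + 1.57 + 5.66 = 18.12 million.
Denominator = 135.08 + 1.57 = 136.65 million.
Broad rate = 18.12 / 136.65 = 13.26%.
Headline unemployment rate = 10.89 / 135.08 = 8.06%.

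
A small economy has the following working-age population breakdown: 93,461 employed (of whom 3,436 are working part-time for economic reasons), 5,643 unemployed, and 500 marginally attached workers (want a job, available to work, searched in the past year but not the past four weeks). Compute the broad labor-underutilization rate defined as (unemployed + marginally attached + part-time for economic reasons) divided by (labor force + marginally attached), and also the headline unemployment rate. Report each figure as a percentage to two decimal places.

Broad underutilization rate ≈ 9.62%; headline unemployment rate ≈ 5.69%.

Labor force = 93,461 + 5,643 = 99,104.
Numerator = 5,643 + 500 + 3,436 = 9,579.
Denominator = 99,104 + 500 = 99,604.
Broad rate = 9,579 / 99,604 = 9.62%.
Headline unemployment rate = 5,643 / 99,104 = 5.69%.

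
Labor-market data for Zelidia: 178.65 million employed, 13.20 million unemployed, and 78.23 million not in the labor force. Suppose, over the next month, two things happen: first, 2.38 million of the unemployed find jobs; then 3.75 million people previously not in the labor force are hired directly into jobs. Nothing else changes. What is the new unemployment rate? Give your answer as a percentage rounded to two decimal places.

Initially, labor force = 178.65 + 13.20 = 191.85 million, so u = 13.20/191.85 = 6.88%.
After the first change, unemployed falls and employed rises by 2.38; labor force unchanged → E = 181.03, U = 10.82, labor force = 191.85 million.
After the second change, employed and labor force both rise by 3.75; unemployed unchanged → E = 184.78, U = 10.82, labor force = 195.60 million.
New unemployment rate = 10.82 / 195.60 = 5.53%.

New unemployment rate ≈ 5.53%.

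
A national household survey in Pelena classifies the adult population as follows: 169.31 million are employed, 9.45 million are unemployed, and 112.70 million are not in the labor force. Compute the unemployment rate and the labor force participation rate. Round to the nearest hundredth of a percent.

Labor force = employed + unemployed = 169.31 + 9.45 = 178.76 million.
Working-age population = 178.76 + 112.70 = 291.46 million.
Unemployment rate = 9.45 / 178.76 = 5.29%.
Labor force participation rate = 178.76 / 291.46 = 61.33%.

Unemployment rate ≈ 5.29%; labor force participation rate ≈ 61.33%.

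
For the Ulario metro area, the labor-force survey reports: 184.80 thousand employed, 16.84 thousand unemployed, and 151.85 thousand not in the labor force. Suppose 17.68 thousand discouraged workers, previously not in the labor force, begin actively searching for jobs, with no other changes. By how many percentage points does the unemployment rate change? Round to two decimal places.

Initially, labor force = 184.80 + 16.84 = 201.64 thousand, so u = 16.84/201.64 = 8.35%.
After the change, unemployed and labor force both rise by 17.68 → E = 184.80, U = 34.52, labor force = 219.32 thousand.
New unemployment rate = 34.52 / 219.32 = 15.74%.
Change = 15.74% − 8.35% = +7.39 percentage points.

The unemployment rate changes by +7.39 percentage points.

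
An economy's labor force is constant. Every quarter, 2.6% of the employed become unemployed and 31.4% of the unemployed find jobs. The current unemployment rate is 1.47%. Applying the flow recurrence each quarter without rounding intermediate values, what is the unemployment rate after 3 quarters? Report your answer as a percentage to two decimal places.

With a fixed labor force, u_{t+1} = u_t + s·(1−u_t) − f·u_t = u_t·(1−s−f) + s.
Here 1−s−f = 0.660 and s = 0.026.
u_1 = 0.014700 × 0.660 + 0.026 = 0.035702.
u_2 = 0.035702 × 0.660 + 0.026 = 0.049563.
u_3 = 0.049563 × 0.660 + 0.026 = 0.058712.

Unemployment rate after three quarters ≈ 5.87%.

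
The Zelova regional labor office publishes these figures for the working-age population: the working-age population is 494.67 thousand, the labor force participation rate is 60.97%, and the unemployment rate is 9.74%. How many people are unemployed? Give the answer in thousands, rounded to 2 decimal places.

Labor force = 0.6097 × 494.67 = 301.60 thousand.
Unemployed = 0.0974 × 301.60 ≈ 29.38 thousand.

About 29.38 thousand are unemployed.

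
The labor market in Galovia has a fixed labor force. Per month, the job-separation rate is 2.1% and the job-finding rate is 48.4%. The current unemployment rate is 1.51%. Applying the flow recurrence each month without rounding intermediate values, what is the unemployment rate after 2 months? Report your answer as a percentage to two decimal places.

Unemployment rate after two months ≈ 3.51%.

With a fixed labor force, u_{t+1} = u_t + s·(1−u_t) − f·u_t = u_t·(1−s−f) + s.
Here 1−s−f = 0.495 and s = 0.021.
u_1 = 0.015100 × 0.495 + 0.021 = 0.028474.
u_2 = 0.028474 × 0.495 + 0.021 = 0.035095.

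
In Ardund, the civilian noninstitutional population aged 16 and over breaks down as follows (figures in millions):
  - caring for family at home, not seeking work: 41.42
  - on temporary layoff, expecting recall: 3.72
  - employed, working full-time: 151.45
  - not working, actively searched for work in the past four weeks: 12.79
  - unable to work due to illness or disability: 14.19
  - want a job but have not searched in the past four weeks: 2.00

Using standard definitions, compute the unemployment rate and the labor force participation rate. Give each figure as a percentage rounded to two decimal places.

Employed = 151.45 million.
Unemployed = 3.72 + 12.79 = 16.51 million (jobless and actively searching, or on temporary layoff).
Labor force = 151.45 + 16.51 = 167.96 million.
Not in labor force = 41.42 + 14.19 + 2.00 = 57.61 million (those not working and not actively searching are outside the labor force — including those who want a job but have given up searching).
Civilian working-age population = 167.96 + 57.61 = 225.57 million.
Unemployment rate = 16.51 / 167.96 = 9.83%.
Labor force participation rate = 167.96 / 225.57 = 74.46%.

Unemployment rate ≈ 9.83%; labor force participation rate ≈ 74.46%.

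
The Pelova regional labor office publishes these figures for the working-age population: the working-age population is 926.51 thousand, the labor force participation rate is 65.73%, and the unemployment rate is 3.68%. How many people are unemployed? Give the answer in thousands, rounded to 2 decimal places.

About 22.41 thousand are unemployed.

Labor force = 0.6573 × 926.51 = 609.00 thousand.
Unemployed = 0.0368 × 609.00 ≈ 22.41 thousand.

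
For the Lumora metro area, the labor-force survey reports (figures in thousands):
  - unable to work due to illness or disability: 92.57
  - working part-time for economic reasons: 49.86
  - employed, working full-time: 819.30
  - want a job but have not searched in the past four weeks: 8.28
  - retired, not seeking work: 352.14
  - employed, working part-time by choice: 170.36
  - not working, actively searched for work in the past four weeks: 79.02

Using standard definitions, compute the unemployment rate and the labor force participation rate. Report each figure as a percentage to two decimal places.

Employed = 49.86 + 819.30 + 170.36 = 1,039.52 thousand (anyone who worked, including part-time for economic reasons, counts as employed).
Unemployed = 79.02 thousand.
Labor force = 1,039.52 + 79.02 = 1,118.54 thousand.
Not in labor force = 92.57 + 8.28 + 352.14 = 452.99 thousand (those not working and not actively searching are outside the labor force — including those who want a job but have given up searching).
Civilian working-age population = 1,118.54 + 452.99 = 1,571.53 thousand.
Unemployment rate = 79.02 / 1,118.54 = 7.06%.
Labor force participation rate = 1,118.54 / 1,571.53 = 71.18%.

Unemployment rate ≈ 7.06%; labor force participation rate ≈ 71.18%.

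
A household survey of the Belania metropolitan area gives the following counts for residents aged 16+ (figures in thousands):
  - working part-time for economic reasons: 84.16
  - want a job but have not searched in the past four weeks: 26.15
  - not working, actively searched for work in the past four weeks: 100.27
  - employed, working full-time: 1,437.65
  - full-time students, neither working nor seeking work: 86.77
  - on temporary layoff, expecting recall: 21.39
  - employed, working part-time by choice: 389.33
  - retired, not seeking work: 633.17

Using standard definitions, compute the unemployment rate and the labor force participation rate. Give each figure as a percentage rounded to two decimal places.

Employed = 84.16 + 1,437.65 + 389.33 = 1,911.14 thousand (anyone who worked, including part-time for economic reasons, counts as employed).
Unemployed = 100.27 + 21.39 = 121.66 thousand (jobless and actively searching, or on temporary layoff).
Labor force = 1,911.14 + 121.66 = 2,032.80 thousand.
Not in labor force = 26.15 + 86.77 + 633.17 = 746.09 thousand (those not working and not actively searching are outside the labor force — including those who want a job but have given up searching).
Civilian working-age population = 2,032.80 + 746.09 = 2,778.89 thousand.
Unemployment rate = 121.66 / 2,032.80 = 5.98%.
Labor force participation rate = 2,032.80 / 2,778.89 = 73.15%.

Unemployment rate ≈ 5.98%; labor force participation rate ≈ 73.15%.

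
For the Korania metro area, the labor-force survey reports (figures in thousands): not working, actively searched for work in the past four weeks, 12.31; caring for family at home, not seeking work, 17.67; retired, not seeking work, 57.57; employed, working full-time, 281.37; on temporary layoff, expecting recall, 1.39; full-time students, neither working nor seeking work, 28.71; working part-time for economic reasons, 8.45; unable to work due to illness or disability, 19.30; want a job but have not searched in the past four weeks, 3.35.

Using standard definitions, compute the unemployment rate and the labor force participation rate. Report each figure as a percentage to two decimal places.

Unemployment rate ≈ 4.51%; labor force participation rate ≈ 70.57%.

Employed = 281.37 + 8.45 = 289.82 thousand (anyone who worked, including part-time for economic reasons, counts as employed).
Unemployed = 12.31 + 1.39 = 13.70 thousand (jobless and actively searching, or on temporary layoff).
Labor force = 289.82 + 13.70 = 303.52 thousand.
Not in labor force = 17.67 + 57.57 + 28.71 + 19.30 + 3.35 = 126.60 thousand (those not working and not actively searching are outside the labor force — including those who want a job but have given up searching).
Civilian working-age population = 303.52 + 126.60 = 430.12 thousand.
Unemployment rate = 13.70 / 303.52 = 4.51%.
Labor force participation rate = 303.52 / 430.12 = 70.57%.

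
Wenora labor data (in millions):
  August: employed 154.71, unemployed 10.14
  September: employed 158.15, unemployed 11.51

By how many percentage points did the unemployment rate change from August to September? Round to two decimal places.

August: labor force = 154.71 + 10.14 = 164.85; u = 10.14/164.85 = 6.15%.
September: labor force = 158.15 + 11.51 = 169.66; u = 11.51/169.66 = 6.78%.
Change = 6.78% − 6.15% = +0.63 pp.

The unemployment rate changed by +0.63 percentage points.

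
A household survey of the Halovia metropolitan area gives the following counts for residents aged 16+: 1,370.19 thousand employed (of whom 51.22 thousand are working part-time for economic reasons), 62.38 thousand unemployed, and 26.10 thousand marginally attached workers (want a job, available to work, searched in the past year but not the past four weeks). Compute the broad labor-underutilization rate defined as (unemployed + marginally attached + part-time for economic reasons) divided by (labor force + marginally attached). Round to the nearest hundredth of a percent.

Broad underutilization rate ≈ 9.58%.

Labor force = 1,370.19 + 62.38 = 1,432.57 thousand.
Numerator = 62.38 + 26.10 + 51.22 = 139.70 thousand.
Denominator = 1,432.57 + 26.10 = 1,458.67 thousand.
Broad rate = 139.70 / 1,458.67 = 9.58%.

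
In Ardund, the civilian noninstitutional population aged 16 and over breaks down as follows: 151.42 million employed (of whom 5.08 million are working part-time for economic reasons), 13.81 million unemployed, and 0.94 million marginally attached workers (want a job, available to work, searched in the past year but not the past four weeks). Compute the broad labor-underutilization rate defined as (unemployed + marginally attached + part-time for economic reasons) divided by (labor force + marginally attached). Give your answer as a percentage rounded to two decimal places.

Labor force = 151.42 + 13.81 = 165.23 million.
Numerator = 13.81 + 0.94 + 5.08 = 19.83 million.
Denominator = 165.23 + 0.94 = 166.17 million.
Broad rate = 19.83 / 166.17 = 11.93%.

Broad underutilization rate ≈ 11.93%.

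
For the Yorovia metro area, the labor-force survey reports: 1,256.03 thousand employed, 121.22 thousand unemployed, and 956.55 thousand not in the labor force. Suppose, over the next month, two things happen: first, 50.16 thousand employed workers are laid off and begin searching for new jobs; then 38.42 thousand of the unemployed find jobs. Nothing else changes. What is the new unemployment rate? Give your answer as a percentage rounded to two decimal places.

New unemployment rate ≈ 9.65%.

Initially, labor force = 1,256.03 + 121.22 = 1,377.25 thousand, so u = 121.22/1,377.25 = 8.80%.
After the first change, employed falls and unemployed rises by 50.16; labor force unchanged → E = 1,205.87, U = 171.38, labor force = 1,377.25 thousand.
After the second change, unemployed falls and employed rises by 38.42; labor force unchanged → E = 1,244.29, U = 132.96, labor force = 1,377.25 thousand.
New unemployment rate = 132.96 / 1,377.25 = 9.65%.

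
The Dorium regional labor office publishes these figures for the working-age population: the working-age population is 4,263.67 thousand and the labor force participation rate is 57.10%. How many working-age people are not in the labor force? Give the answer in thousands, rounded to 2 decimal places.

Share not in the labor force = 1 − 0.5710 = 0.4290.
Not in labor force = 0.4290 × 4,263.67 ≈ 1,829.11 thousand.

About 1,829.11 thousand are not in the labor force.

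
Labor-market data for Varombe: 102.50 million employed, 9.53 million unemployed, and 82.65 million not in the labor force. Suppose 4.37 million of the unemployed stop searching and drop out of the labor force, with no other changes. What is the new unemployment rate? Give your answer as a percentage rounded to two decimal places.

Initially, labor force = 102.50 + 9.53 = 112.03 million, so u = 9.53/112.03 = 8.51%.
After the change, unemployed and labor force both fall by 4.37 → E = 102.50, U = 5.16, labor force = 107.66 million.
New unemployment rate = 5.16 / 107.66 = 4.79%.

New unemployment rate ≈ 4.79%.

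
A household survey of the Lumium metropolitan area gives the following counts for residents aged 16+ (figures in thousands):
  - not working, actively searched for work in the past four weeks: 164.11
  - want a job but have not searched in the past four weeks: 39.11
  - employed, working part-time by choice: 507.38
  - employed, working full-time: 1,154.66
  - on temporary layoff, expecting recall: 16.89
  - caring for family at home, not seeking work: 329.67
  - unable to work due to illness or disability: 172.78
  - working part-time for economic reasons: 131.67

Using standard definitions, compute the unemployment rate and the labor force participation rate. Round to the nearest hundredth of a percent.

Unemployment rate ≈ 9.17%; labor force participation rate ≈ 78.48%.

Employed = 507.38 + 1,154.66 + 131.67 = 1,793.71 thousand (anyone who worked, including part-time for economic reasons, counts as employed).
Unemployed = 164.11 + 16.89 = 181.00 thousand (jobless and actively searching, or on temporary layoff).
Labor force = 1,793.71 + 181.00 = 1,974.71 thousand.
Not in labor force = 39.11 + 329.67 + 172.78 = 541.56 thousand (those not working and not actively searching are outside the labor force — including those who want a job but have given up searching).
Civilian working-age population = 1,974.71 + 541.56 = 2,516.27 thousand.
Unemployment rate = 181.00 / 1,974.71 = 9.17%.
Labor force participation rate = 1,974.71 / 2,516.27 = 78.48%.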